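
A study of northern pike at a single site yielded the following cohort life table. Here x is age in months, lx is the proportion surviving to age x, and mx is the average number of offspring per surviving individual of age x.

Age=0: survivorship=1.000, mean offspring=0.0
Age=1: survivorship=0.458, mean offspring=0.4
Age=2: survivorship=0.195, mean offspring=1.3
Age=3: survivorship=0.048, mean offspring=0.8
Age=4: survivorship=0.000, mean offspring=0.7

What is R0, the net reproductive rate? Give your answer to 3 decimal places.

0.475

lx·mx by age: 0, 0.1832, 0.2535, 0.0384, 0
R0 = Σ lx·mx = 0.4751 → 0.475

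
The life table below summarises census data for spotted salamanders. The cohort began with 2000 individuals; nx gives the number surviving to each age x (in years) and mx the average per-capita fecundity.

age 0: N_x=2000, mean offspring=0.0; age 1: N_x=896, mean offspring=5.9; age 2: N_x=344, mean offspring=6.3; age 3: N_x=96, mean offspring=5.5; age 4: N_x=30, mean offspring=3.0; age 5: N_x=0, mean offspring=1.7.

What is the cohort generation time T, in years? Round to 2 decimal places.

1.43

lx = nx/n0 = nx/2000: 1, 0.448, 0.172, 0.048, 0.015, 0
lx·mx: 0, 2.6432, 1.0836, 0.264, 0.045, 0 → R0 = 4.0358
x·lx·mx: 0, 2.6432, 2.1672, 0.792, 0.18, 0 → Σ = 5.7824
T = 5.7824 / 4.0358 = 1.432777… → 1.43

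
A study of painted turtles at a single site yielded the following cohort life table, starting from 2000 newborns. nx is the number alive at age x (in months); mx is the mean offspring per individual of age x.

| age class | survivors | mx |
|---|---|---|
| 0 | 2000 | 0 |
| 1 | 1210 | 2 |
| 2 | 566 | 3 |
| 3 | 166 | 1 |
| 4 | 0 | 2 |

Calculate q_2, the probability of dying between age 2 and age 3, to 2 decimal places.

0.71

lx = nx/n0 = nx/2000: 1, 0.605, 0.283, 0.083, 0
q_2 = (l_2 − l_3) / l_2 = (0.283 − 0.083) / 0.283
     = 0.2 / 0.283 = 0.706714… → 0.71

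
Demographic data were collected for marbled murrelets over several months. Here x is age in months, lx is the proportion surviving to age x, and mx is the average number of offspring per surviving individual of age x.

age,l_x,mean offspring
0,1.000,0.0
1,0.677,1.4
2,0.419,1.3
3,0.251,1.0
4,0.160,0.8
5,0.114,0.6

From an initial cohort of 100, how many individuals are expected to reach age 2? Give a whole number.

Expected survivors = N0 · l_2 = 100 × 0.419 = 41.9 → 42

42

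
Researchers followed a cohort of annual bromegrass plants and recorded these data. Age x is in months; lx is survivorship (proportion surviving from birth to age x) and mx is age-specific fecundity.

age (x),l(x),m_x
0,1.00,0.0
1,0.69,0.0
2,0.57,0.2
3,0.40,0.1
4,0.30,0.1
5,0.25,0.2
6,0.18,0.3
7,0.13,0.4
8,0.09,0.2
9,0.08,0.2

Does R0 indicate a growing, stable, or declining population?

R0 = Σ lx·mx = 0 + 0 + 0.114 + 0.04 + 0.03 + 0.05 + 0.054 + 0.052 + 0.018 + 0.016 = 0.374
R0 < 1, so the population is declining.

declining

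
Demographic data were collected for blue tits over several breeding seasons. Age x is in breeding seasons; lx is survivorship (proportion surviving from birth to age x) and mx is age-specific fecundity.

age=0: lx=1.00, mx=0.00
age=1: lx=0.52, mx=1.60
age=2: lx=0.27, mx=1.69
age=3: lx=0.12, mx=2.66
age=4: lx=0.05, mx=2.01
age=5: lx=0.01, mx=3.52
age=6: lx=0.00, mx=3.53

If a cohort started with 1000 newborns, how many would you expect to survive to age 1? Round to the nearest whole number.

520

Expected survivors = N0 · l_1 = 1000 × 0.52 = 520 → 520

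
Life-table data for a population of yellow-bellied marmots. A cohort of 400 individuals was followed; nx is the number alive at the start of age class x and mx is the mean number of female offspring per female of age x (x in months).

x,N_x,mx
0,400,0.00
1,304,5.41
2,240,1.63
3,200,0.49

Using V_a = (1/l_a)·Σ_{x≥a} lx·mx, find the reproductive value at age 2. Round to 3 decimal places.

lx = nx/n0 = nx/400: 1, 0.76, 0.6, 0.5
lx·mx for x ≥ 2: 0.978, 0.245 → sum = 1.223
V_2 = 1.223 / l_2 = 1.223 / 0.6 = 2.038333… → 2.038

2.038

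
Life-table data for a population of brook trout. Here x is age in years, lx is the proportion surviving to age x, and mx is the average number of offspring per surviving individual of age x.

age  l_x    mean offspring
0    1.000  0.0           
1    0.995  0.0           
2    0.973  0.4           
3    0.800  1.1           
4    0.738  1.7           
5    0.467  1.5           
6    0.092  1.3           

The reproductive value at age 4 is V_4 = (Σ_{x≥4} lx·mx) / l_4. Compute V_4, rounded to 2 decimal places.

lx·mx for x ≥ 4: 1.2546, 0.7005, 0.1196 → sum = 2.0747
V_4 = 2.0747 / l_4 = 2.0747 / 0.738 = 2.811247… → 2.81

2.81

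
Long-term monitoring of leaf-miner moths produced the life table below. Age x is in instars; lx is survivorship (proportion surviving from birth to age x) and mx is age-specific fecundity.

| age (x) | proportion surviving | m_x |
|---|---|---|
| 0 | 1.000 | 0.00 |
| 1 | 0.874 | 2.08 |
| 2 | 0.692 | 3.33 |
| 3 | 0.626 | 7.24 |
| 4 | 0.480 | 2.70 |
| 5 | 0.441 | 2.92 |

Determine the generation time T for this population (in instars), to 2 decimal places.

2.82

lx·mx: 0, 1.81792, 2.30436, 4.53224, 1.296, 1.28772 → R0 = 11.23824
x·lx·mx: 0, 1.81792, 4.60872, 13.59672, 5.184, 6.4386 → Σ = 31.64596
T = 31.64596 / 11.23824 = 2.815918… → 2.82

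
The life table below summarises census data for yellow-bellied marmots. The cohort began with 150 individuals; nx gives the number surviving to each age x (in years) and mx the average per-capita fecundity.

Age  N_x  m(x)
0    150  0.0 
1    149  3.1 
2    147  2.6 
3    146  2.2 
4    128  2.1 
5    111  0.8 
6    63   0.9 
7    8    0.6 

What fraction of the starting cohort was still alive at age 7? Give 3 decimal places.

l_7 = n_7/n_0 = 8/150 = 0.053333… → 0.053

0.053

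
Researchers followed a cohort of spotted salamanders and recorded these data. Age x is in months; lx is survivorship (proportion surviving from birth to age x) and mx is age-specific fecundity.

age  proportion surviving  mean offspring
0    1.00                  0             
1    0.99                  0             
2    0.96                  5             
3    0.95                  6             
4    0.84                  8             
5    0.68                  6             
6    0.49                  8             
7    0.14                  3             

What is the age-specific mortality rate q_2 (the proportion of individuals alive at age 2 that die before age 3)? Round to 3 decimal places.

q_2 = (l_2 − l_3) / l_2 = (0.96 − 0.95) / 0.96
     = 0.01 / 0.96 = 0.010417… → 0.010

0.010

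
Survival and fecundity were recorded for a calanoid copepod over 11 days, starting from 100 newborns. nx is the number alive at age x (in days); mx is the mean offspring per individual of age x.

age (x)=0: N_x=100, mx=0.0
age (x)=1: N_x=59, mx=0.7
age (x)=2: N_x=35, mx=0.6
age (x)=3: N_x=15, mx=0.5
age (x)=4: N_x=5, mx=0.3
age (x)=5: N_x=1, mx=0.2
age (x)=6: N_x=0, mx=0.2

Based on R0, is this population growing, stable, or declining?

declining

lx = nx/n0 = nx/100: 1, 0.59, 0.35, 0.15, 0.05, 0.01, 0
R0 = Σ lx·mx = 0 + 0.413 + 0.21 + 0.075 + 0.015 + 0.002 + 0 = 0.715
R0 < 1, so the population is declining.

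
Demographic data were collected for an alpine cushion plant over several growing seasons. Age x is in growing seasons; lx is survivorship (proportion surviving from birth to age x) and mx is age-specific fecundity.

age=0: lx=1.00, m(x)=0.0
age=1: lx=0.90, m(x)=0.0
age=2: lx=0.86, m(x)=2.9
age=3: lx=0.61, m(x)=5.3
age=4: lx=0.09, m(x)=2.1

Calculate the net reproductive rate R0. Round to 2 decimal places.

5.92

lx·mx by age: 0, 0, 2.494, 3.233, 0.189
R0 = Σ lx·mx = 5.916 → 5.92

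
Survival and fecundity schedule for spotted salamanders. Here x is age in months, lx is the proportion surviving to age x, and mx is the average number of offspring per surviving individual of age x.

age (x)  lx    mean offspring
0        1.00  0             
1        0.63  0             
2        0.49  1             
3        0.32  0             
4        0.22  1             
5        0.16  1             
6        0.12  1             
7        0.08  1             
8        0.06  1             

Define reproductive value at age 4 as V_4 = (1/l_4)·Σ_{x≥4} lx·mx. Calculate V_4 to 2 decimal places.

2.91

lx·mx for x ≥ 4: 0.22, 0.16, 0.12, 0.08, 0.06 → sum = 0.64
V_4 = 0.64 / l_4 = 0.64 / 0.22 = 2.909091… → 2.91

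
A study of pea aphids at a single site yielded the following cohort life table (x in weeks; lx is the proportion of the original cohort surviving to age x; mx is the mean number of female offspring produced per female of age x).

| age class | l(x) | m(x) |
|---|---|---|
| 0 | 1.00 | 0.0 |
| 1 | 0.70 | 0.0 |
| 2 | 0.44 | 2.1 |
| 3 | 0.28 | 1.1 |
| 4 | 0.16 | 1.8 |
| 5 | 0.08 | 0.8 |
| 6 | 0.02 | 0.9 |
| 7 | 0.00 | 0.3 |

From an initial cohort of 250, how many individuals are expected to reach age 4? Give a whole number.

Expected survivors = N0 · l_4 = 250 × 0.16 = 40 → 40

40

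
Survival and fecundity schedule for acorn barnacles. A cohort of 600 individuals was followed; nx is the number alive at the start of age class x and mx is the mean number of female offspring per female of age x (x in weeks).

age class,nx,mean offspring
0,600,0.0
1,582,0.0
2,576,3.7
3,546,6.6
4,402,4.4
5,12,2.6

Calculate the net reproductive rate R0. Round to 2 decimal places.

12.56

lx = nx/n0 = nx/600: 1, 0.97, 0.96, 0.91, 0.67, 0.02
lx·mx by age: 0, 0, 3.552, 6.006, 2.948, 0.052
R0 = Σ lx·mx = 12.558 → 12.56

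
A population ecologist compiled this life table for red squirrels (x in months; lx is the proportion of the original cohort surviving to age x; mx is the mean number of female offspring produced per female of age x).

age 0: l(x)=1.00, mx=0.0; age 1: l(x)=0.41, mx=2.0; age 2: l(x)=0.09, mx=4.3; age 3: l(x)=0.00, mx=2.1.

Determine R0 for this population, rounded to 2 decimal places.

lx·mx by age: 0, 0.82, 0.387, 0
R0 = Σ lx·mx = 1.207 → 1.21

1.21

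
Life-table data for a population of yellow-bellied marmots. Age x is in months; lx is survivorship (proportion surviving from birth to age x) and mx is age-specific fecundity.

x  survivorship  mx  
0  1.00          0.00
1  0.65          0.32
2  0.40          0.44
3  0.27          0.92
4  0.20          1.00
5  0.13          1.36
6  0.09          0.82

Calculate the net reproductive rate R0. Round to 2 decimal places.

1.08

lx·mx by age: 0, 0.208, 0.176, 0.2484, 0.2, 0.1768, 0.0738
R0 = Σ lx·mx = 1.083 → 1.08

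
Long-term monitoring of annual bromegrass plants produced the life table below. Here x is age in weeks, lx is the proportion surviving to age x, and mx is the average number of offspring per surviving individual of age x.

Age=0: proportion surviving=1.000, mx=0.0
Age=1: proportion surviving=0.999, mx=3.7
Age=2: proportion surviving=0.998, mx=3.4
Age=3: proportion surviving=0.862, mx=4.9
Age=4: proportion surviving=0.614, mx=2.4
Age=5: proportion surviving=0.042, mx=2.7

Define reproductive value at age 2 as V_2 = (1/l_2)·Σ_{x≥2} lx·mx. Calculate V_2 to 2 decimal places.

9.22

lx·mx for x ≥ 2: 3.3932, 4.2238, 1.4736, 0.1134 → sum = 9.204
V_2 = 9.204 / l_2 = 9.204 / 0.998 = 9.222445… → 9.22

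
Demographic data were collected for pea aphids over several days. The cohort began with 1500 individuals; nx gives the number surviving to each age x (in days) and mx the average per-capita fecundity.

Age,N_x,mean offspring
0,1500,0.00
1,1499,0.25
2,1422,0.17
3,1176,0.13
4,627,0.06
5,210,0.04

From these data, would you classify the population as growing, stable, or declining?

lx = nx/n0 = nx/1500: 1, 0.99933…, 0.948, 0.784, 0.418, 0.14
R0 = Σ lx·mx = 0 + 0.249833… + 0.16116 + 0.10192 + 0.02508 + 0.0056 = 0.543593…
R0 < 1, so the population is declining.

declining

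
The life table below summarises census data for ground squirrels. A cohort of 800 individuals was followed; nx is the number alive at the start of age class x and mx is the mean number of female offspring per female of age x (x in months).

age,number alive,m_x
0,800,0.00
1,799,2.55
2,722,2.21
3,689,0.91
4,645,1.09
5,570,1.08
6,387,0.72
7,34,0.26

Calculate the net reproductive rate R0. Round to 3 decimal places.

7.333

lx = nx/n0 = nx/800: 1, 0.99875, 0.9025, 0.86125, 0.80625, 0.7125, 0.48375, 0.0425
lx·mx by age: 0, 2.546813…, 1.994525, 0.783738…, 0.878813…, 0.7695, 0.3483…, 0.01105
R0 = Σ lx·mx = 7.332738… → 7.333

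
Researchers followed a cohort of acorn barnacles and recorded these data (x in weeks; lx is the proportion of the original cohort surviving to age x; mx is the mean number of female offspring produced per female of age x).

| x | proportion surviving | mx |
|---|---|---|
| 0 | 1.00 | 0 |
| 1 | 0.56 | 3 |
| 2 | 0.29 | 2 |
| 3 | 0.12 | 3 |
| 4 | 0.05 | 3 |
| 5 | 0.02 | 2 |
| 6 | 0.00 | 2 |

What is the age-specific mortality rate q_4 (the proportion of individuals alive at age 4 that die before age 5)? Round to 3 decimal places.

0.600

q_4 = (l_4 − l_5) / l_4 = (0.05 − 0.02) / 0.05
     = 0.03 / 0.05 = 0.6 → 0.600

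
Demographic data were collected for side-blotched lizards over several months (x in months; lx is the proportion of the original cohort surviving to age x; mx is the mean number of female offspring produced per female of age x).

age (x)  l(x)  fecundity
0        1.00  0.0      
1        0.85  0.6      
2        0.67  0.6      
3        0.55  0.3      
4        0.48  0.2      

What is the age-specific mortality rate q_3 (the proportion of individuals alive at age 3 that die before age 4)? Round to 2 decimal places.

q_3 = (l_3 − l_4) / l_3 = (0.55 − 0.48) / 0.55
     = 0.07 / 0.55 = 0.127273… → 0.13

0.13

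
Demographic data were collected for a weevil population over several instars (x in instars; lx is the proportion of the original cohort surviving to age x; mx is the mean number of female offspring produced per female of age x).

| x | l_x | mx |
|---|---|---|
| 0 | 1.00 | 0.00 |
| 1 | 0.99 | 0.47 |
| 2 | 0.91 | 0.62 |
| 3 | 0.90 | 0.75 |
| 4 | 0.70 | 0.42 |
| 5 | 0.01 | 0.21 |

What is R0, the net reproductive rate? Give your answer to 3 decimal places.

lx·mx by age: 0, 0.4653, 0.5642, 0.675, 0.294, 0.0021
R0 = Σ lx·mx = 2.0006 → 2.001

2.001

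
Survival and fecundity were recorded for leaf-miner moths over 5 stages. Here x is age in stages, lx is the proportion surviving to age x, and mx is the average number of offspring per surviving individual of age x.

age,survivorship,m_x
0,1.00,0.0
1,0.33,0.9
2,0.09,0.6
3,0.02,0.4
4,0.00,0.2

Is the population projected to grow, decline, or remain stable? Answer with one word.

declining

R0 = Σ lx·mx = 0 + 0.297 + 0.054 + 0.008 + 0 = 0.359
R0 < 1, so the population is declining.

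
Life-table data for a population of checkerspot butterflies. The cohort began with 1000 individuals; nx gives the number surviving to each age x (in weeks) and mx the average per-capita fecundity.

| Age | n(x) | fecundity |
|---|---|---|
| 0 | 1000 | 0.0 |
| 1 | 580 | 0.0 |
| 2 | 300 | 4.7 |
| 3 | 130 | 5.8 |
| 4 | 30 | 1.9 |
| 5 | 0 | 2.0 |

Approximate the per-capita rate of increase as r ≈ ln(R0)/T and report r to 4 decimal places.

lx = nx/n0 = nx/1000: 1, 0.58, 0.3, 0.13, 0.03, 0
R0 = Σ lx·mx = 0 + 0 + 1.41 + 0.754 + 0.057 + 0 = 2.221
Σ x·lx·mx = 5.31; T = 5.31/2.221 = 2.39081…
r ≈ ln(R0)/T = ln(2.221)/2.39081… = 0.33376… → 0.3338

0.3338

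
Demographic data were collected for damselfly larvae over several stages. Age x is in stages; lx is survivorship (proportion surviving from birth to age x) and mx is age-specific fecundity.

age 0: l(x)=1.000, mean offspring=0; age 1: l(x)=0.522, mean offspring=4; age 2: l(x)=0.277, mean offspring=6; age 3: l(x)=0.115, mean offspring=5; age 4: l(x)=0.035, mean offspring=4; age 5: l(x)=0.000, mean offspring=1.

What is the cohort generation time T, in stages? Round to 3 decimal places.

1.724

lx·mx: 0, 2.088, 1.662, 0.575, 0.14, 0 → R0 = 4.465
x·lx·mx: 0, 2.088, 3.324, 1.725, 0.56, 0 → Σ = 7.697
T = 7.697 / 4.465 = 1.723852… → 1.724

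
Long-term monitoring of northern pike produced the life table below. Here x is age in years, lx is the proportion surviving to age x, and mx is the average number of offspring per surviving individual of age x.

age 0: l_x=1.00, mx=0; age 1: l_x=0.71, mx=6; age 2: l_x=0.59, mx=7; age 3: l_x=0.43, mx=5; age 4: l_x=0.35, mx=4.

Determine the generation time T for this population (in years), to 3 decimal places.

2.058

lx·mx: 0, 4.26, 4.13, 2.15, 1.4 → R0 = 11.94
x·lx·mx: 0, 4.26, 8.26, 6.45, 5.6 → Σ = 24.57
T = 24.57 / 11.94 = 2.057789… → 2.058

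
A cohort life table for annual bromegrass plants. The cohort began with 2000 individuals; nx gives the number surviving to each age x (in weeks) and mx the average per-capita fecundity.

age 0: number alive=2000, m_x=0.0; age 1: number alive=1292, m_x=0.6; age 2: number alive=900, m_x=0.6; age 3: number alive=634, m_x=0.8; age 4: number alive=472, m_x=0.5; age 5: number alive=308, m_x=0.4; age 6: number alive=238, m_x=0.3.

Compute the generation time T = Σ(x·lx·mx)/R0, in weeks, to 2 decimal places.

2.38

lx = nx/n0 = nx/2000: 1, 0.646, 0.45, 0.317, 0.236, 0.154, 0.119
lx·mx: 0, 0.3876, 0.27, 0.2536, 0.118, 0.0616, 0.0357 → R0 = 1.1265
x·lx·mx: 0, 0.3876, 0.54, 0.7608, 0.472, 0.308, 0.2142 → Σ = 2.6826
T = 2.6826 / 1.1265 = 2.381358… → 2.38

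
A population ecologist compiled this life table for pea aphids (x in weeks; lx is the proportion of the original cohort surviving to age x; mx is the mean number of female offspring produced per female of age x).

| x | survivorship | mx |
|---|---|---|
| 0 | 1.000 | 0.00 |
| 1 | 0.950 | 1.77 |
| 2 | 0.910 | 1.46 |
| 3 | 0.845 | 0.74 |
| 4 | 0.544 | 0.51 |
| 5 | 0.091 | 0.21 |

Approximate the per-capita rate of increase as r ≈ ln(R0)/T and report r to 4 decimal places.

0.7255

R0 = Σ lx·mx = 0 + 1.6815 + 1.3286 + 0.6253 + 0.27744 + 0.01911 = 3.93195
Σ x·lx·mx = 7.41991; T = 7.41991/3.93195 = 1.88708…
r ≈ ln(R0)/T = ln(3.93195)/1.88708… = 0.725531… → 0.7255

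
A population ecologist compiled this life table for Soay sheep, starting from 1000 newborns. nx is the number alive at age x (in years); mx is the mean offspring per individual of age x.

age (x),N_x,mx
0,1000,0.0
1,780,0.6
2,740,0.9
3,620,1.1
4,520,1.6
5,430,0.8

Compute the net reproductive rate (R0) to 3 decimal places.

lx = nx/n0 = nx/1000: 1, 0.78, 0.74, 0.62, 0.52, 0.43
lx·mx by age: 0, 0.468, 0.666, 0.682, 0.832, 0.344
R0 = Σ lx·mx = 2.992 → 2.992

2.992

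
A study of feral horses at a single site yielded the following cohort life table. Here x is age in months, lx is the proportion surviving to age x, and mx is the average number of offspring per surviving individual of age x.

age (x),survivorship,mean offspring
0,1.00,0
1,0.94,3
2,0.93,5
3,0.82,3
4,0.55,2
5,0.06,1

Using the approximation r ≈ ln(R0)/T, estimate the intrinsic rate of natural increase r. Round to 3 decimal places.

R0 = Σ lx·mx = 0 + 2.82 + 4.65 + 2.46 + 1.1 + 0.06 = 11.09
Σ x·lx·mx = 24.2; T = 24.2/11.09 = 2.18215…
r ≈ ln(R0)/T = ln(11.09)/2.18215… = 1.1026… → 1.103

1.103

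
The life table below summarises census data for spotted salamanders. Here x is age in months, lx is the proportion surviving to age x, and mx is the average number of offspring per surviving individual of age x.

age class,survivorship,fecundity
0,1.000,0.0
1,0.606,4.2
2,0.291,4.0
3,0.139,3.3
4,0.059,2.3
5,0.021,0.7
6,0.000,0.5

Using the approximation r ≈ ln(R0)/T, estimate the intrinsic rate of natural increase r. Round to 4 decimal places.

0.9201

R0 = Σ lx·mx = 0 + 2.5452 + 1.164 + 0.4587 + 0.1357 + 0.0147 + 0 = 4.3183
Σ x·lx·mx = 6.8656; T = 6.8656/4.3183 = 1.58988…
r ≈ ln(R0)/T = ln(4.3183)/1.58988… = 0.920105… → 0.9201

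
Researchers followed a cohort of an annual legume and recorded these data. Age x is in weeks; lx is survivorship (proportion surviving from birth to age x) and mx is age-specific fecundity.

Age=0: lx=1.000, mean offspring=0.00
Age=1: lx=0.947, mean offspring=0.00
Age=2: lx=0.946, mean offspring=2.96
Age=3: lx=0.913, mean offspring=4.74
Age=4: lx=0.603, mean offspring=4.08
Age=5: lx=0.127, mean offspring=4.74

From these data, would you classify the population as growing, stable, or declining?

R0 = Σ lx·mx = 0 + 0 + 2.80016 + 4.32762 + 2.46024 + 0.60198 = 10.19
R0 > 1, so the population is growing.

growing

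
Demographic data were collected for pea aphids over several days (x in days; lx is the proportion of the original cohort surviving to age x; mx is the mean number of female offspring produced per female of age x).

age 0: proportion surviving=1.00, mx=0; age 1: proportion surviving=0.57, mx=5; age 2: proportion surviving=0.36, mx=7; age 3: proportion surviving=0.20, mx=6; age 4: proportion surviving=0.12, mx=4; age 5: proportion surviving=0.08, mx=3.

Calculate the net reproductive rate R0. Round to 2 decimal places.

lx·mx by age: 0, 2.85, 2.52, 1.2, 0.48, 0.24
R0 = Σ lx·mx = 7.29 → 7.29

7.29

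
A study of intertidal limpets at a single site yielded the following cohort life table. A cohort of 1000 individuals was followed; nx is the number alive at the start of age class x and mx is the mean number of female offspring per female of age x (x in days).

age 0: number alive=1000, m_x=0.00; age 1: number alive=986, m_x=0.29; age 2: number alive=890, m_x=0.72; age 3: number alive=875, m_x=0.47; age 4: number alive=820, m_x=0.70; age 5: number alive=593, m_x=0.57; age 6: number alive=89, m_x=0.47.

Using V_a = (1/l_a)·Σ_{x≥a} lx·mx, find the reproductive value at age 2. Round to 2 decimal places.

lx = nx/n0 = nx/1000: 1, 0.986, 0.89, 0.875, 0.82, 0.593, 0.089
lx·mx for x ≥ 2: 0.6408, 0.41125, 0.574, 0.33801, 0.04183 → sum = 2.00589
V_2 = 2.00589 / l_2 = 2.00589 / 0.89 = 2.253809… → 2.25

2.25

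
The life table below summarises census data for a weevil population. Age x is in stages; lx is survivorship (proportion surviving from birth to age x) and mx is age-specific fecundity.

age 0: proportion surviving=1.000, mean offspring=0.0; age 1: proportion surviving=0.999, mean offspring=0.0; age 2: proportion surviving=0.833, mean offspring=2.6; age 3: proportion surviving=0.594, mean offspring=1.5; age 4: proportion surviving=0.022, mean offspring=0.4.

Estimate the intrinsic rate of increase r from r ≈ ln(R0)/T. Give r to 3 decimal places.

0.488

R0 = Σ lx·mx = 0 + 0 + 2.1658 + 0.891 + 0.0088 = 3.0656
Σ x·lx·mx = 7.0398; T = 7.0398/3.0656 = 2.29639…
r ≈ ln(R0)/T = ln(3.0656)/2.29639… = 0.48783… → 0.488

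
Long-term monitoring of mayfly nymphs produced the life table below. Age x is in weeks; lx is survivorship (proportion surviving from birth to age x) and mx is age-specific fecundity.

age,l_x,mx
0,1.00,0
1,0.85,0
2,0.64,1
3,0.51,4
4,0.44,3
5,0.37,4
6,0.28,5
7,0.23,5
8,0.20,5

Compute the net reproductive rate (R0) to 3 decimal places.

lx·mx by age: 0, 0, 0.64, 2.04, 1.32, 1.48, 1.4, 1.15, 1
R0 = Σ lx·mx = 9.03 → 9.030

9.030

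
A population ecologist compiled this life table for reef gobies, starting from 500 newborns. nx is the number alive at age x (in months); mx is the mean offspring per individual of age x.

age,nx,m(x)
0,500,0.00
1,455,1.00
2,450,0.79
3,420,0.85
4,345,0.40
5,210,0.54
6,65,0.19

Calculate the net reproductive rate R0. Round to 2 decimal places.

lx = nx/n0 = nx/500: 1, 0.91, 0.9, 0.84, 0.69, 0.42, 0.13
lx·mx by age: 0, 0.91, 0.711, 0.714, 0.276, 0.2268, 0.0247
R0 = Σ lx·mx = 2.8625 → 2.86

2.86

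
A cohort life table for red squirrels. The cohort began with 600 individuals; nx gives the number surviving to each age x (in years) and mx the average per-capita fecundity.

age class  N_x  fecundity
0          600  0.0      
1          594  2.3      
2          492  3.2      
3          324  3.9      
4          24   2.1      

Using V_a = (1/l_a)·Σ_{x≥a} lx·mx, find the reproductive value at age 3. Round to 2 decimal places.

lx = nx/n0 = nx/600: 1, 0.99, 0.82, 0.54, 0.04
lx·mx for x ≥ 3: 2.106, 0.084 → sum = 2.19
V_3 = 2.19 / l_3 = 2.19 / 0.54 = 4.055556… → 4.06

4.06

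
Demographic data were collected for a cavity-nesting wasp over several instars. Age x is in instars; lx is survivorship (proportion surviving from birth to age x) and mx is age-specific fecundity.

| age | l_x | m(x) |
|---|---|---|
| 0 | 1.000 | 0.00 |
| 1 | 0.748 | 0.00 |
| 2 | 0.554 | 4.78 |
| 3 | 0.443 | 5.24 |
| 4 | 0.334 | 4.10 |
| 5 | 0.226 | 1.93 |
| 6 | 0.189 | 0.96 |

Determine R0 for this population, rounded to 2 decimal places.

lx·mx by age: 0, 0, 2.64812, 2.32132, 1.3694, 0.43618, 0.18144
R0 = Σ lx·mx = 6.95646 → 6.96

6.96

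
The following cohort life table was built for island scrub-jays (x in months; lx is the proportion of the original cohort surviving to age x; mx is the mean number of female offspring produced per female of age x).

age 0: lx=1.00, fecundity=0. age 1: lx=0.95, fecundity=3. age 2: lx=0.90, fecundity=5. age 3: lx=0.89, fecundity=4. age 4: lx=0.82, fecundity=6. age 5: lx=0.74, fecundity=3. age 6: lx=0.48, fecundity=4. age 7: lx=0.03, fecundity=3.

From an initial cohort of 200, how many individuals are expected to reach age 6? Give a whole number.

Expected survivors = N0 · l_6 = 200 × 0.48 = 96 → 96

96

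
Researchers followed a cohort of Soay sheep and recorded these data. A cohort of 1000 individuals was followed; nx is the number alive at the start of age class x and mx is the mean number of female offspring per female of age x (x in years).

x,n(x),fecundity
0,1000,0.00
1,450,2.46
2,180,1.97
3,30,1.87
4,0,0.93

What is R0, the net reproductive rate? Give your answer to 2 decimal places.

lx = nx/n0 = nx/1000: 1, 0.45, 0.18, 0.03, 0
lx·mx by age: 0, 1.107, 0.3546, 0.0561, 0
R0 = Σ lx·mx = 1.5177 → 1.52

1.52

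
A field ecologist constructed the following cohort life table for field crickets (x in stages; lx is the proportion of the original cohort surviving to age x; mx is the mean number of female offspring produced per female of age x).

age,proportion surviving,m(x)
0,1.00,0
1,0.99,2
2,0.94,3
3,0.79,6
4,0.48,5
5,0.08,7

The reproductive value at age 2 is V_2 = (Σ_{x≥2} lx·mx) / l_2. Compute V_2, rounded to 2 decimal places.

lx·mx for x ≥ 2: 2.82, 4.74, 2.4, 0.56 → sum = 10.52
V_2 = 10.52 / l_2 = 10.52 / 0.94 = 11.191489… → 11.19

11.19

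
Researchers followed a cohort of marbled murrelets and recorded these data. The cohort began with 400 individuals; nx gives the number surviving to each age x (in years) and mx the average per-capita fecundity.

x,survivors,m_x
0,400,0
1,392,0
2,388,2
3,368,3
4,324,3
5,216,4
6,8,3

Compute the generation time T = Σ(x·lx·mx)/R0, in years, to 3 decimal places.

lx = nx/n0 = nx/400: 1, 0.98, 0.97, 0.92, 0.81, 0.54, 0.02
lx·mx: 0, 0, 1.94, 2.76, 2.43, 2.16, 0.06 → R0 = 9.35
x·lx·mx: 0, 0, 3.88, 8.28, 9.72, 10.8, 0.36 → Σ = 33.04
T = 33.04 / 9.35 = 3.53369… → 3.534

3.534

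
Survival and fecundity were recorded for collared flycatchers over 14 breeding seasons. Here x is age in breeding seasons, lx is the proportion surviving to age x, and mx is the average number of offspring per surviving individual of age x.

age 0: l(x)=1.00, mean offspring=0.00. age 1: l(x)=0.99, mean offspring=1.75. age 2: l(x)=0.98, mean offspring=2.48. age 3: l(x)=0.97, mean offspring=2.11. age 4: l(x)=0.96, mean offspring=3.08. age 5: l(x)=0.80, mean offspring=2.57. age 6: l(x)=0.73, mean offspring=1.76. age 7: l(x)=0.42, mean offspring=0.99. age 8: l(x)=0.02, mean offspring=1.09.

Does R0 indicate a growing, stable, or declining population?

R0 = Σ lx·mx = 0 + 1.7325 + 2.4304 + 2.0467 + 2.9568 + 2.056 + 1.2848 + 0.4158 + 0.0218 = 12.9448
R0 > 1, so the population is growing.

growing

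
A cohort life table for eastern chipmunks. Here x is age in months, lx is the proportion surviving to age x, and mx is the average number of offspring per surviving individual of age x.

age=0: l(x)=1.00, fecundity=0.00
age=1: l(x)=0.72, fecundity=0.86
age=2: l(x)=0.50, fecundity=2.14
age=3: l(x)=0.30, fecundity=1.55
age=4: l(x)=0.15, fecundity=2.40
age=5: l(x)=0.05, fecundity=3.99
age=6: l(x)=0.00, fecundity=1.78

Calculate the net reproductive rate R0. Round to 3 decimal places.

lx·mx by age: 0, 0.6192, 1.07, 0.465, 0.36, 0.1995, 0
R0 = Σ lx·mx = 2.7137 → 2.714

2.714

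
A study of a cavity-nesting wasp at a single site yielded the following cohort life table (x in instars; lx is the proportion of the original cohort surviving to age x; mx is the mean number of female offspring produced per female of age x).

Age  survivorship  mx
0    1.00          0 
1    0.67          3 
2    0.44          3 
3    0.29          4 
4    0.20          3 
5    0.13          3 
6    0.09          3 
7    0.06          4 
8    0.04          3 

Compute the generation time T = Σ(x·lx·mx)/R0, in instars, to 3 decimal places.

2.740

lx·mx: 0, 2.01, 1.32, 1.16, 0.6, 0.39, 0.27, 0.24, 0.12 → R0 = 6.11
x·lx·mx: 0, 2.01, 2.64, 3.48, 2.4, 1.95, 1.62, 1.68, 0.96 → Σ = 16.74
T = 16.74 / 6.11 = 2.739771… → 2.740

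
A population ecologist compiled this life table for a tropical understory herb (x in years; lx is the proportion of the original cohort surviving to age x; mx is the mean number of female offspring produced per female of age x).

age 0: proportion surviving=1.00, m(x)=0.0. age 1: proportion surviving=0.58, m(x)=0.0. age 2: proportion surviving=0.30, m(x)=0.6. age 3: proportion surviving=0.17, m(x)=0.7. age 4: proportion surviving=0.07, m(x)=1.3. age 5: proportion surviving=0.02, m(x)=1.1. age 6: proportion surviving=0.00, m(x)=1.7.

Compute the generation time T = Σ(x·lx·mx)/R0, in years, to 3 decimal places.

lx·mx: 0, 0, 0.18, 0.119, 0.091, 0.022, 0 → R0 = 0.412
x·lx·mx: 0, 0, 0.36, 0.357, 0.364, 0.11, 0 → Σ = 1.191
T = 1.191 / 0.412 = 2.890777… → 2.891

2.891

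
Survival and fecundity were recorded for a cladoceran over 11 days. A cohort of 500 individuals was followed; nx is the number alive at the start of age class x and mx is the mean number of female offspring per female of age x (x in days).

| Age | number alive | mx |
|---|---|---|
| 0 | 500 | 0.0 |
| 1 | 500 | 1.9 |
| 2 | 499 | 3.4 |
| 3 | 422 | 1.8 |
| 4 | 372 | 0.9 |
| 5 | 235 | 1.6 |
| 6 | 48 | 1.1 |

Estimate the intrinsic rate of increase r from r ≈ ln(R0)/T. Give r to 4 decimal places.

lx = nx/n0 = nx/500: 1, 1, 0.998, 0.844, 0.744, 0.47, 0.096
R0 = Σ lx·mx = 0 + 1.9 + 3.3932 + 1.5192 + 0.6696 + 0.752 + 0.1056 = 8.3396
Σ x·lx·mx = 20.316; T = 20.316/8.3396 = 2.43609…
r ≈ ln(R0)/T = ln(8.3396)/2.43609… = 0.870664… → 0.8707

0.8707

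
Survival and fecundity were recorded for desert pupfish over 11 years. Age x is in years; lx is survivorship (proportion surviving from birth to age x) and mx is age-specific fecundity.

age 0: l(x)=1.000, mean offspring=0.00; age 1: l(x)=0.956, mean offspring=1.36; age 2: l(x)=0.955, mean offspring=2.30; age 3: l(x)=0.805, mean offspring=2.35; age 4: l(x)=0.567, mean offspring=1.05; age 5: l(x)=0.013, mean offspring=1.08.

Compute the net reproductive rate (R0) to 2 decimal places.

lx·mx by age: 0, 1.30016, 2.1965, 1.89175, 0.59535, 0.01404
R0 = Σ lx·mx = 5.9978 → 6.00

6.00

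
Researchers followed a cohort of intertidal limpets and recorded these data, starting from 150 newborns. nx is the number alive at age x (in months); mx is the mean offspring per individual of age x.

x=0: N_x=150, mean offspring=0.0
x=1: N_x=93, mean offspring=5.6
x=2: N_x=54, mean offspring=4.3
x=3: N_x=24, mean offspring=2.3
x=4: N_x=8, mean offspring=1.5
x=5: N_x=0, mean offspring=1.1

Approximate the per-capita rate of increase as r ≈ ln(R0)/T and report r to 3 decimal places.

1.162

lx = nx/n0 = nx/150: 1, 0.62, 0.36, 0.16, 0.05333…, 0
R0 = Σ lx·mx = 0 + 3.472 + 1.548 + 0.368 + 0.08… + 0 = 5.468…
Σ x·lx·mx = 7.992…; T = 7.992…/5.468… = 1.46159…
r ≈ ln(R0)/T = ln(5.468…)/1.46159… = 1.16237… → 1.162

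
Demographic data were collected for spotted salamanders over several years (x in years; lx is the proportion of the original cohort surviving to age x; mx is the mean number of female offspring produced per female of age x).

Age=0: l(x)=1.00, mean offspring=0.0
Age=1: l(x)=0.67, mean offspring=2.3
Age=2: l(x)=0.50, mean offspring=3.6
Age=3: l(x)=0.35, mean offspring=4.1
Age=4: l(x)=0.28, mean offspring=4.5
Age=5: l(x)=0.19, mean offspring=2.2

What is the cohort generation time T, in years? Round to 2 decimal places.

2.57

lx·mx: 0, 1.541, 1.8, 1.435, 1.26, 0.418 → R0 = 6.454
x·lx·mx: 0, 1.541, 3.6, 4.305, 5.04, 2.09 → Σ = 16.576
T = 16.576 / 6.454 = 2.56833… → 2.57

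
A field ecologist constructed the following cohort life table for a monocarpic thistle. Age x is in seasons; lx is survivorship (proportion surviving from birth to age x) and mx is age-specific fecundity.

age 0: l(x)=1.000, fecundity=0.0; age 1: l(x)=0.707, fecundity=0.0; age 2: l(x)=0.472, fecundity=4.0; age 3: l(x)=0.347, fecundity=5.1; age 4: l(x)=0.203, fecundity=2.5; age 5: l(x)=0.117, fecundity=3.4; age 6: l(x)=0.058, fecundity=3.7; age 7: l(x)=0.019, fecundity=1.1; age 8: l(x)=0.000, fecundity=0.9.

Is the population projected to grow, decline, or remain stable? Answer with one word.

growing

R0 = Σ lx·mx = 0 + 0 + 1.888 + 1.7697 + 0.5075 + 0.3978 + 0.2146 + 0.0209 + 0 = 4.7985
R0 > 1, so the population is growing.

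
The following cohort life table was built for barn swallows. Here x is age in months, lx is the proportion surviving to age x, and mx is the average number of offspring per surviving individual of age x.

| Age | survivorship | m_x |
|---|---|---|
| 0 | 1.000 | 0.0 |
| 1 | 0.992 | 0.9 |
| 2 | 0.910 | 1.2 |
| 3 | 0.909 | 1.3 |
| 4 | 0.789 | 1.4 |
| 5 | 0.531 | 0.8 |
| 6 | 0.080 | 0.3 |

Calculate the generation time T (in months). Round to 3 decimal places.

lx·mx: 0, 0.8928, 1.092, 1.1817, 1.1046, 0.4248, 0.024 → R0 = 4.7199
x·lx·mx: 0, 0.8928, 2.184, 3.5451, 4.4184, 2.124, 0.144 → Σ = 13.3083
T = 13.3083 / 4.7199 = 2.819615… → 2.820

2.820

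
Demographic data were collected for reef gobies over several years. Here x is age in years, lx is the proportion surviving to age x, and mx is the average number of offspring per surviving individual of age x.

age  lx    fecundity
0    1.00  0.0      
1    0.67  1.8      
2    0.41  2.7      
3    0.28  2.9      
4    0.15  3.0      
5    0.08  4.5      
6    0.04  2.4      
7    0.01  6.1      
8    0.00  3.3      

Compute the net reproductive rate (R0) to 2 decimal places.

4.09

lx·mx by age: 0, 1.206, 1.107, 0.812, 0.45, 0.36, 0.096, 0.061, 0
R0 = Σ lx·mx = 4.092 → 4.09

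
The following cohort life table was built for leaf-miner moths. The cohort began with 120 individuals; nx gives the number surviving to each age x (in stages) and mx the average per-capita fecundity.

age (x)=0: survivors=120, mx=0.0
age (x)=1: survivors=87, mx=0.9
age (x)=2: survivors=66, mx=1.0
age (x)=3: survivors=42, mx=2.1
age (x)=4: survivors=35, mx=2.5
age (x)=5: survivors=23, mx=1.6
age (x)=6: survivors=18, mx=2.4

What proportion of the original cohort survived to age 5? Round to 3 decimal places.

0.192

l_5 = n_5/n_0 = 23/120 = 0.191667… → 0.192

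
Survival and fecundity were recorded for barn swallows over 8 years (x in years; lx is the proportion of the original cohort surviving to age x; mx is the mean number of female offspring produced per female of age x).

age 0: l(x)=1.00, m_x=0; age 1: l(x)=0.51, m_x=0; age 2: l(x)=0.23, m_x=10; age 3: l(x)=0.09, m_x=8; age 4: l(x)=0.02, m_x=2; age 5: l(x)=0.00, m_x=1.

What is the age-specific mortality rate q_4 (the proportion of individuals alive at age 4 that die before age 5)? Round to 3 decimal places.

1.000

q_4 = (l_4 − l_5) / l_4 = (0.02 − 0) / 0.02
     = 0.02 / 0.02 = 1 → 1.000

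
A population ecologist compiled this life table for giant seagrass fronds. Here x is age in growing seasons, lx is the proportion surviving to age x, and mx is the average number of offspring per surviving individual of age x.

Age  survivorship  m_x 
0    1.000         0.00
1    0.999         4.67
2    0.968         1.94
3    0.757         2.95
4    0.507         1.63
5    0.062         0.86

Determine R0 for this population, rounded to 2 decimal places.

9.66

lx·mx by age: 0, 4.66533, 1.87792, 2.23315, 0.82641, 0.05332
R0 = Σ lx·mx = 9.65613 → 9.66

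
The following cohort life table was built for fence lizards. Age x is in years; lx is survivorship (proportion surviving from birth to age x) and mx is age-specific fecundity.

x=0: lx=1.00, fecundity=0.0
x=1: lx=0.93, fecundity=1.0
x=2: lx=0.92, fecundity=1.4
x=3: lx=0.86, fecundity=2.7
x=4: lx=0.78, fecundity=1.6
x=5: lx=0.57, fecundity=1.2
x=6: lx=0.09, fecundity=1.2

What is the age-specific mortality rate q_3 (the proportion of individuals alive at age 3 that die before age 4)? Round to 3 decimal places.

q_3 = (l_3 − l_4) / l_3 = (0.86 − 0.78) / 0.86
     = 0.08 / 0.86 = 0.093023… → 0.093

0.093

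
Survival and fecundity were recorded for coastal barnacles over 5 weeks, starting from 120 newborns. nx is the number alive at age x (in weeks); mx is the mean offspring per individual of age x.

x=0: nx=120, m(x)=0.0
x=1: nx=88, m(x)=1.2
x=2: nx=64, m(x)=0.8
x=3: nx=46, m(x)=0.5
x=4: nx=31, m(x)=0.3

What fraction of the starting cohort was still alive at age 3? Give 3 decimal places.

l_3 = n_3/n_0 = 46/120 = 0.383333… → 0.383

0.383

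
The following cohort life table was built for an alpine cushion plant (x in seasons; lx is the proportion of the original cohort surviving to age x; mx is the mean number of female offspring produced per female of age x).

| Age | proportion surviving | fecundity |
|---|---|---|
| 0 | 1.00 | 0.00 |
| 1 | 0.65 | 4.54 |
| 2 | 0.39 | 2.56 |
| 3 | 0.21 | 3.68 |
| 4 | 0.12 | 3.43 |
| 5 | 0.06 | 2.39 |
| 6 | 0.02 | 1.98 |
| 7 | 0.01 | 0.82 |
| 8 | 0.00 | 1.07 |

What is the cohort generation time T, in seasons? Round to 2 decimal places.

1.86

lx·mx: 0, 2.951, 0.9984, 0.7728, 0.4116, 0.1434, 0.0396, 0.0082, 0 → R0 = 5.325
x·lx·mx: 0, 2.951, 1.9968, 2.3184, 1.6464, 0.717, 0.2376, 0.0574, 0 → Σ = 9.9246
T = 9.9246 / 5.325 = 1.863775… → 1.86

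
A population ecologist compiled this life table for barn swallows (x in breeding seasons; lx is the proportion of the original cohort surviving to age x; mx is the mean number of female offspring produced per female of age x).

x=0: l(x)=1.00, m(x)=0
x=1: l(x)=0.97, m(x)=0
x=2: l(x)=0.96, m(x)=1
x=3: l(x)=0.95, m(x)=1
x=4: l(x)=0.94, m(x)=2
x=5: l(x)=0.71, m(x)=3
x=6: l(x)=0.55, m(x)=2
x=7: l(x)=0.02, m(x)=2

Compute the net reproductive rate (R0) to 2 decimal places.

7.06

lx·mx by age: 0, 0, 0.96, 0.95, 1.88, 2.13, 1.1, 0.04
R0 = Σ lx·mx = 7.06 → 7.06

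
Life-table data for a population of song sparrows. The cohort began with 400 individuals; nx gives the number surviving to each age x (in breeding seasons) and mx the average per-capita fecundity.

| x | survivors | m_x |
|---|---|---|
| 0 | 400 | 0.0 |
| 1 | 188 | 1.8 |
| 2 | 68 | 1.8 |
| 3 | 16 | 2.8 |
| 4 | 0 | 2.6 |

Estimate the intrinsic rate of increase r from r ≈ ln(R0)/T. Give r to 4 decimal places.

lx = nx/n0 = nx/400: 1, 0.47, 0.17, 0.04, 0
R0 = Σ lx·mx = 0 + 0.846 + 0.306 + 0.112 + 0 = 1.264
Σ x·lx·mx = 1.794; T = 1.794/1.264 = 1.4193…
r ≈ ln(R0)/T = ln(1.264)/1.4193… = 0.165068… → 0.1651

0.1651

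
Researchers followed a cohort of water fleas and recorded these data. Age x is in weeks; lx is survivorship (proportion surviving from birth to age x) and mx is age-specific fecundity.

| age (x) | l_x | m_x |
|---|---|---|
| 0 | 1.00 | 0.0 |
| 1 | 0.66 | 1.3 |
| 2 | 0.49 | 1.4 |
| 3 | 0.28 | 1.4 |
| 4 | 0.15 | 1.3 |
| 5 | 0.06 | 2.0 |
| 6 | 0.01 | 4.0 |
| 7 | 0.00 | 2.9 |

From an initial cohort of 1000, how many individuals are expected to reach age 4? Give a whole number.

Expected survivors = N0 · l_4 = 1000 × 0.15 = 150 → 150

150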